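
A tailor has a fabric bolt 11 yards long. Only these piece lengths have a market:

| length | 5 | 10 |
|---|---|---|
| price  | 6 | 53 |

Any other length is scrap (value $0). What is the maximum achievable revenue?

53

Build r[k] bottom-up: r[k] = max over allowed piece i of (p[i] + r[k−i]).
r[1] = 0
r[2] = 0
r[3] = 0
r[4] = 0
r[5] = 6
r[6] = 6
r[7] = 6
r[8] = 6
r[9] = 6
r[10] = 53
r[11] = 53
One optimal cutting: pieces 10 with 1 yard of scrap → $53.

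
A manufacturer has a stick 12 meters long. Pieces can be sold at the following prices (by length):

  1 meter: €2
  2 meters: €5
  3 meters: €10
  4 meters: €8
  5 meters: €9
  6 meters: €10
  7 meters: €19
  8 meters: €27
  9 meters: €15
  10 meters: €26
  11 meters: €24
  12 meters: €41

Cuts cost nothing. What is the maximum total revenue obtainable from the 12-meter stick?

Let R[k] be the best obtainable value from length k. For each k, try every first piece i and keep the best of price[i] + R[k−i].
R[1] = 2
R[2] = 5
R[3] = 10
R[4] = 12  (first piece 1, then R[3]=10)
R[5] = 15  (first piece 2, then R[3]=10)
R[6] = 20  (first piece 3, then R[3]=10)
R[7] = 22  (first piece 1, then R[6]=20)
R[8] = 27
R[9] = 30  (first piece 3, then R[6]=20)
R[10] = 32  (first piece 1, then R[9]=30)
R[11] = 37  (first piece 3, then R[8]=27)
R[12] = 41
Best is to sell the whole 12-meter piece uncut for €41.

41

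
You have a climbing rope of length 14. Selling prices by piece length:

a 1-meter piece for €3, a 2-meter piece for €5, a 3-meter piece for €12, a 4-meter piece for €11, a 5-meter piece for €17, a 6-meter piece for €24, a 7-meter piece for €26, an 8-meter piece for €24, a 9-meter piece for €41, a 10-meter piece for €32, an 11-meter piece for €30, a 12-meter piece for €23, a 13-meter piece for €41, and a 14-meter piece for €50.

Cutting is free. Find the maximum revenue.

Let best[k] be the best obtainable value from length k. For each k, try every first piece i and keep the best of price[i] + best[k−i].
best[1] = 3
best[2] = 6  (first piece 1, then best[1]=3)
best[3] = 12
best[4] = 15  (first piece 1, then best[3]=12)
best[5] = 18  (first piece 1, then best[4]=15)
best[6] = 24  (first piece 3, then best[3]=12)
best[7] = 27  (first piece 1, then best[6]=24)
best[8] = 30  (first piece 1, then best[7]=27)
best[9] = 41
best[10] = 44  (first piece 1, then best[9]=41)
best[11] = 47  (first piece 1, then best[10]=44)
best[12] = 53  (first piece 3, then best[9]=41)
best[13] = 56  (first piece 1, then best[12]=53)
best[14] = 59  (first piece 1, then best[13]=56)
One optimal cutting: 9 + 3 + 1 + 1 → €41 + €12 + €3 + €3 = €59.

59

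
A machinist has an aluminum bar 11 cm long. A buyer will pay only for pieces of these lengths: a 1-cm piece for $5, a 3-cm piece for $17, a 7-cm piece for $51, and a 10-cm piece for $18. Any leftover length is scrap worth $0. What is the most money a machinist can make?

Let best[k] be the best obtainable value from length k. For each k, try every first piece i and keep the best of price[i] + best[k−i].
best[1] = 5
best[2] = 10  (first piece 1, then best[1]=5)
best[3] = 17
best[4] = 22  (first piece 1, then best[3]=17)
best[5] = 27  (first piece 1, then best[4]=22)
best[6] = 34  (first piece 3, then best[3]=17)
best[7] = 51
best[8] = 56  (first piece 1, then best[7]=51)
best[9] = 61  (first piece 1, then best[8]=56)
best[10] = 68  (first piece 3, then best[7]=51)
best[11] = 73  (first piece 1, then best[10]=68)
One optimal cutting: 7 + 3 + 1 → $73.

73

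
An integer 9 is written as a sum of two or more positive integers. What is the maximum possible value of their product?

27

Fill f[k] for k=2..9: at each k try every first piece i and multiply by the better of (k−i) uncut or f[k−i].
f[2] = 1·max(1,0) = 1·1 = 1
f[3] = 1·max(2,1) = 1·2 = 2
f[4] = 2·max(2,1) = 2·2 = 4
f[5] = 2·max(3,2) = 2·3 = 6
f[6] = 3·max(3,2) = 3·3 = 9
f[7] = 2·max(5,6) = 2·6 = 12
f[8] = 2·max(6,9) = 2·9 = 18
f[9] = 3·max(6,9) = 3·9 = 27
One optimal split: 3 + 3 + 3; product 3·3·3 = 27.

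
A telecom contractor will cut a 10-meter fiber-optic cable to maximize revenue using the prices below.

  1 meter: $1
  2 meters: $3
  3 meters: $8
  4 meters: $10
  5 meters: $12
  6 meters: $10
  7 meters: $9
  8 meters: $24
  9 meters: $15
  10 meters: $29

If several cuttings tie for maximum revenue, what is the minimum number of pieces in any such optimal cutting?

1

Consider every possible first cut. r[k] is the best of p[i]+r[k−i] over all sellable i≤k.
r[1] = 1
r[2] = max(1+1, 3+0) = 3
r[3] = max(1+3, 3+1, 8+0) = 8
r[4] = max(1+8, 3+3, 8+1, 10+0) = 10
r[5] = max(1+10, 3+8, 8+3, 10+1, 12+0) = 12
r[6] = max(1+12, 3+10, 8+8, 10+3, 12+1, 10+0) = 16
r[7] = max(1+16, 3+12, 8+10, …, 10+1, 9+0) = 18
r[8] = max(1+18, 3+16, 8+12, …, 9+1, 24+0) = 24
r[9] = max(1+24, 3+18, 8+16, …, 24+1, 15+0) = 25
r[10] = max(1+25, 3+24, 8+18, …, 15+1, 29+0) = 29
Maximum revenue is $29.
Now minimize piece count subject to staying optimal: for each k, pieces[k] = 1 + min over i with p[i]+r[k−i]=r[k] of pieces[k−i].
pieces[7] = 2
pieces[8] = 1
pieces[9] = 2
pieces[10] = 1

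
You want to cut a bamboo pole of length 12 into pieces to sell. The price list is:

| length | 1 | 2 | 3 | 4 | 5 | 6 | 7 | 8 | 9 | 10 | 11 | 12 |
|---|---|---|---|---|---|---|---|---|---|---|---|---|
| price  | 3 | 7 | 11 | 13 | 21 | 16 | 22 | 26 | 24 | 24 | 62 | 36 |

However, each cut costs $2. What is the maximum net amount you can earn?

Build v[k] bottom-up: v[k] = max over allowed piece i of (p[i] + v[k−i]) − 2 per cut.
v[1] = 3
v[2] = max(3+3-2, 7+0) = 7
v[3] = max(3+7-2, 7+3-2, 11+0) = 11
v[4] = max(3+11-2, 7+7-2, 11+3-2, 13+0) = 13
v[5] = max(3+13-2, 7+11-2, 11+7-2, 13+3-2, 21+0) = 21
v[6] = max(3+21-2, 7+13-2, 11+11-2, 13+7-2, 21+3-2, 16+0) = 22
v[7] = max(3+22-2, 7+21-2, 11+13-2, …, 16+3-2, 22+0) = 26
v[8] = max(3+26-2, 7+22-2, 11+21-2, …, 22+3-2, 26+0) = 30
v[9] = max(3+30-2, 7+26-2, 11+22-2, …, 26+3-2, 24+0) = 32
v[10] = max(3+32-2, 7+30-2, 11+26-2, …, 24+3-2, 24+0) = 40
v[11] = max(3+40-2, 7+32-2, 11+30-2, …, 24+3-2, 62+0) = 62
v[12] = max(3+62-2, 7+40-2, 11+32-2, …, 62+3-2, 36+0) = 63
One optimal plan: pieces 11 + 1 (1 cut) → $65 − $2 = $63.

63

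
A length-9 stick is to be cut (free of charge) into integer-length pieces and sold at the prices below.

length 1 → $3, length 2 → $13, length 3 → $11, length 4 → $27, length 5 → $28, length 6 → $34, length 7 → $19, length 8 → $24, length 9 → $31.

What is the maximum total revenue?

Build best[k] bottom-up: best[k] = max over allowed piece i of (p[i] + best[k−i]).
best[1] = 3
best[2] = 13
best[3] = 16  (first piece 1, then best[2]=13)
best[4] = 27
best[5] = 30  (first piece 1, then best[4]=27)
best[6] = 40  (first piece 2, then best[4]=27)
best[7] = 43  (first piece 1, then best[6]=40)
best[8] = 54  (first piece 4, then best[4]=27)
best[9] = 57  (first piece 1, then best[8]=54)
One optimal cutting: 4 + 4 + 1 → $27 + $27 + $3 = $57.

57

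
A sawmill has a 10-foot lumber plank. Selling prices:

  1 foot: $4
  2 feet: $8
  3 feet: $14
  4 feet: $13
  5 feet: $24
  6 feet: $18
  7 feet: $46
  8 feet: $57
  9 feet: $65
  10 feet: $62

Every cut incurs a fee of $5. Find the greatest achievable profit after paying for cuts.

64

Consider every possible first cut. net[k] is the best of p[i]+net[k−i] over all sellable i≤k, charging 5 whenever i<k.
net[1] = 4
net[2] = 8
net[3] = 14
net[4] = 13  (first piece 1, then net[3]=14)
net[5] = 24
net[6] = 23  (first piece 1, then net[5]=24)
net[7] = 46
net[8] = 57
net[9] = 65
net[10] = 64  (first piece 1, then net[9]=65)
One optimal plan: pieces 9 + 1 (1 cut) → $69 − $5 = $64.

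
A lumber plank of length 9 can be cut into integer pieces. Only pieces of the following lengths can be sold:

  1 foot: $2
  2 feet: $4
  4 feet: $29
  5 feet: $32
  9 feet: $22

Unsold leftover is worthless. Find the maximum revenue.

61

Let f[k] be the best obtainable value from length k. For each k, try every first piece i and keep the best of price[i] + f[k−i].
f[1] = 2
f[2] = 4  (first piece 1, then f[1]=2)
f[3] = 6  (first piece 1, then f[2]=4)
f[4] = 29
f[5] = 32
f[6] = 34  (first piece 1, then f[5]=32)
f[7] = 36  (first piece 1, then f[6]=34)
f[8] = 58  (first piece 4, then f[4]=29)
f[9] = 61  (first piece 4, then f[5]=32)
One optimal cutting: 5 + 4 → $61.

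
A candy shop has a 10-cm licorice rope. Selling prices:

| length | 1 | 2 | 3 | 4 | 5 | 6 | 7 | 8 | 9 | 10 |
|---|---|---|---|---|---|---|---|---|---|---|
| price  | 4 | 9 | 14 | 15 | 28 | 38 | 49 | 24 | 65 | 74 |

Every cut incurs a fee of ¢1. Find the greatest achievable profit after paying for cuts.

74

Let net[k] be the best obtainable value from length k. For each k, try every first piece i and keep the best of price[i] + net[k−i] minus the 1 cut fee when i<k.
net[1] = 4
net[2] = max(4+4-1, 9+0) = 9
net[3] = max(4+9-1, 9+4-1, 14+0) = 14
net[4] = max(4+14-1, 9+9-1, 14+4-1, 15+0) = 17
net[5] = max(4+17-1, 9+14-1, 14+9-1, 15+4-1, 28+0) = 28
net[6] = max(4+28-1, 9+17-1, 14+14-1, 15+9-1, 28+4-1, 38+0) = 38
net[7] = max(4+38-1, 9+28-1, 14+17-1, …, 38+4-1, 49+0) = 49
net[8] = max(4+49-1, 9+38-1, 14+28-1, …, 49+4-1, 24+0) = 52
net[9] = max(4+52-1, 9+49-1, 14+38-1, …, 24+4-1, 65+0) = 65
net[10] = max(4+65-1, 9+52-1, 14+49-1, …, 65+4-1, 74+0) = 74
Best is to make no cuts and sell whole for ¢74.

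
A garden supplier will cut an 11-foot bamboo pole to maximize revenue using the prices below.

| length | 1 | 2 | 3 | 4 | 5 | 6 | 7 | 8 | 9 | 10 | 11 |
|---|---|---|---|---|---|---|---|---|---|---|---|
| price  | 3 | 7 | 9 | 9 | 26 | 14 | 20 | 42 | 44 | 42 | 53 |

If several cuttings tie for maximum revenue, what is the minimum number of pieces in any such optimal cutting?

Consider every possible first cut. r[k] is the best of p[i]+r[k−i] over all sellable i≤k.
r[1] = 3
r[2] = max(3+3, 7+0) = 7
r[3] = max(3+7, 7+3, 9+0) = 10
r[4] = max(3+10, 7+7, 9+3, 9+0) = 14
r[5] = max(3+14, 7+10, 9+7, 9+3, 26+0) = 26
r[6] = max(3+26, 7+14, 9+10, 9+7, 26+3, 14+0) = 29
r[7] = max(3+29, 7+26, 9+14, …, 14+3, 20+0) = 33
r[8] = max(3+33, 7+29, 9+26, …, 20+3, 42+0) = 42
r[9] = max(3+42, 7+33, 9+29, …, 42+3, 44+0) = 45
r[10] = max(3+45, 7+42, 9+33, …, 44+3, 42+0) = 52
r[11] = max(3+52, 7+45, 9+42, …, 42+3, 53+0) = 55
Maximum revenue is $55.
Now minimize piece count subject to staying optimal: for each k, pieces[k] = 1 + min over i with p[i]+r[k−i]=r[k] of pieces[k−i].
pieces[8] = 1
pieces[9] = 2
pieces[10] = 2
pieces[11] = 3

3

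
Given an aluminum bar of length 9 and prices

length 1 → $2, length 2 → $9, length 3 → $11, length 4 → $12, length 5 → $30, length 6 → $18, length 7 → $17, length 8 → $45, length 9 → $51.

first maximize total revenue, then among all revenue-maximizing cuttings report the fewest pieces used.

1

Let r[k] be the best obtainable value from length k. For each k, try every first piece i and keep the best of price[i] + r[k−i].
r[1] = 2
r[2] = max(2+2, 9+0) = 9
r[3] = max(2+9, 9+2, 11+0) = 11
r[4] = max(2+11, 9+9, 11+2, 12+0) = 18
r[5] = max(2+18, 9+11, 11+9, 12+2, 30+0) = 30
r[6] = max(2+30, 9+18, 11+11, 12+9, 30+2, 18+0) = 32
r[7] = max(2+32, 9+30, 11+18, …, 18+2, 17+0) = 39
r[8] = max(2+39, 9+32, 11+30, …, 17+2, 45+0) = 45
r[9] = max(2+45, 9+39, 11+32, …, 45+2, 51+0) = 51
Maximum revenue is $51.
Now minimize piece count subject to staying optimal: for each k, pieces[k] = 1 + min over i with p[i]+r[k−i]=r[k] of pieces[k−i].
pieces[6] = 2
pieces[7] = 2
pieces[8] = 1
pieces[9] = 1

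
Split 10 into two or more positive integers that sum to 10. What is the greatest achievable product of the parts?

Define prod[k] = max over 1≤i<k of i · max(k−i, prod[k−i]); the inner max lets the remainder stay uncut if that's better.
prod[2] = 1·max(1,0) = 1·1 = 1
prod[3] = max(1·2, 2·1) = 2
prod[4] = max(1·3, 2·2, 3·1) = 4
prod[5] = max(1·4, 2·3, 3·2, 4·1) = 6
prod[6] = max(1·6, 2·4, 3·3, 4·2, 5·1) = 9
prod[7] = max(1·9, 2·6, 3·4, 4·3, 5·2, 6·1) = 12
prod[8] = max(1·12, 2·9, 3·6, …, 6·2, 7·1) = 18
prod[9] = max(1·18, 2·12, 3·9, …, 7·2, 8·1) = 27
prod[10] = max(1·27, 2·18, 3·12, …, 8·2, 9·1) = 36
One optimal split: 3 + 3 + 2 + 2; product 3·3·2·2 = 36.

36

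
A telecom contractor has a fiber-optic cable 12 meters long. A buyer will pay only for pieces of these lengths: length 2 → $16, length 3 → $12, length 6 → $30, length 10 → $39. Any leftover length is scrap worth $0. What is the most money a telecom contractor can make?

Let best[k] be the best obtainable value from length k. For each k, try every first piece i and keep the best of price[i] + best[k−i].
best[1] = 0
best[2] = 16
best[3] = max(16+0, 12+0) = 16
best[4] = max(16+16, 12+0) = 32
best[5] = max(16+16, 12+16) = 32
best[6] = max(16+32, 12+16, 30+0) = 48
best[7] = max(16+32, 12+32, 30+0) = 48
best[8] = max(16+48, 12+32, 30+16) = 64
best[9] = max(16+48, 12+48, 30+16) = 64
best[10] = max(16+64, 12+48, 30+32, 39+0) = 80
best[11] = max(16+64, 12+64, 30+32, 39+0) = 80
best[12] = max(16+80, 12+64, 30+48, 39+16) = 96
One optimal cutting: 2 + 2 + 2 + 2 + 2 + 2 → $96.

96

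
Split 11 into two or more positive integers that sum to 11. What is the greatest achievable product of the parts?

Define P[k] = max over 1≤i<k of i · max(k−i, P[k−i]); the inner max lets the remainder stay uncut if that's better.
Small cases: P[2]=1, P[3]=2.
P[4] = 2×max(2,1) = 2×2 = 4
P[5] = 2×max(3,2) = 2×3 = 6
P[6] = 3×max(3,2) = 3×3 = 9
P[7] = 2×max(5,6) = 2×6 = 12
P[8] = 2×max(6,9) = 2×9 = 18
P[9] = 3×max(6,9) = 3×9 = 27
P[10] = 2×max(8,18) = 2×18 = 36
P[11] = 2×max(9,27) = 2×27 = 54
One optimal split: 3 + 3 + 3 + 2; product 3×3×3×2 = 54.

54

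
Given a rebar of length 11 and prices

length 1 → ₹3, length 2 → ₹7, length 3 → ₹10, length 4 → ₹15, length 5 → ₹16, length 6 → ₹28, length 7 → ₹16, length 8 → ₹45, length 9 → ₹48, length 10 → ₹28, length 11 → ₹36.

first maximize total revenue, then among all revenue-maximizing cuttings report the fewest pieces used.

Build r[k] bottom-up: r[k] = max over allowed piece i of (p[i] + r[k−i]).
r[1] = 3
r[2] = max(3+3, 7+0) = 7
r[3] = max(3+7, 7+3, 10+0) = 10
r[4] = max(3+10, 7+7, 10+3, 15+0) = 15
r[5] = max(3+15, 7+10, 10+7, 15+3, 16+0) = 18
r[6] = max(3+18, 7+15, 10+10, 15+7, 16+3, 28+0) = 28
r[7] = max(3+28, 7+18, 10+15, …, 28+3, 16+0) = 31
r[8] = max(3+31, 7+28, 10+18, …, 16+3, 45+0) = 45
r[9] = max(3+45, 7+31, 10+28, …, 45+3, 48+0) = 48
r[10] = max(3+48, 7+45, 10+31, …, 48+3, 28+0) = 52
r[11] = max(3+52, 7+48, 10+45, …, 28+3, 36+0) = 55
Maximum revenue is ₹55.
Now minimize piece count subject to staying optimal: for each k, pieces[k] = 1 + min over i with p[i]+r[k−i]=r[k] of pieces[k−i].
pieces[8] = 1
pieces[9] = 1
pieces[10] = 2
pieces[11] = 2

2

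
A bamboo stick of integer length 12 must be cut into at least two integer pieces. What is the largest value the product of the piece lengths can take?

81

Fill P[k] for k=2..12: at each k try every first piece i and multiply by the better of (k−i) uncut or P[k−i].
P[2] = 1·max(1,0) = 1·1 = 1
P[3] = 1·max(2,1) = 1·2 = 2
P[4] = 2·max(2,1) = 2·2 = 4
P[5] = 2·max(3,2) = 2·3 = 6
P[6] = 3·max(3,2) = 3·3 = 9
P[7] = 2·max(5,6) = 2·6 = 12
P[8] = 2·max(6,9) = 2·9 = 18
P[9] = 3·max(6,9) = 3·9 = 27
P[10] = 2·max(8,18) = 2·18 = 36
P[11] = 2·max(9,27) = 2·27 = 54
P[12] = 3·max(9,27) = 3·27 = 81
One optimal split: 3 + 3 + 3 + 3; product 3·3·3·3 = 81.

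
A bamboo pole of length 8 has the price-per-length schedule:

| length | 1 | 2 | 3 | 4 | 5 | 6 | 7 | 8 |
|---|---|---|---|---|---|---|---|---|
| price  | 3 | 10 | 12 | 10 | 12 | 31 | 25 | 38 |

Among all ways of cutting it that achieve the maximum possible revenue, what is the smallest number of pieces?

2

Consider every possible first cut. r[k] is the best of p[i]+r[k−i] over all sellable i≤k.
r[1] = 3
r[2] = 10
r[3] = 13  (first piece 1, then r[2]=10)
r[4] = 20  (first piece 2, then r[2]=10)
r[5] = 23  (first piece 1, then r[4]=20)
r[6] = 31
r[7] = 34  (first piece 1, then r[6]=31)
r[8] = 41  (first piece 2, then r[6]=31)
Maximum revenue is $41.
Now minimize piece count subject to staying optimal: for each k, pieces[k] = 1 + min over i with p[i]+r[k−i]=r[k] of pieces[k−i].
pieces[5] = 3
pieces[6] = 1
pieces[7] = 2
pieces[8] = 2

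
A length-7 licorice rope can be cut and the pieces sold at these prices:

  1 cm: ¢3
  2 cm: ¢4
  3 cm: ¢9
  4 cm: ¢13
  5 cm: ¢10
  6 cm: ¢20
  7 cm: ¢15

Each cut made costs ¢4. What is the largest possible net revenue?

Let v[k] be the best obtainable value from length k. For each k, try every first piece i and keep the best of price[i] + v[k−i] minus the 4 cut fee when i<k.
v[1] = 3
v[2] = 4
v[3] = 9
v[4] = 13
v[5] = 12  (first piece 1, then v[4]=13)
v[6] = 20
v[7] = 19  (first piece 1, then v[6]=20)
One optimal plan: pieces 6 + 1 (1 cut) → ¢23 − ¢4 = ¢19.

19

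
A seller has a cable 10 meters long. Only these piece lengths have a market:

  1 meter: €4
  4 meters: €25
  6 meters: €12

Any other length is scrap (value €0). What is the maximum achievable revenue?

58

Build best[k] bottom-up: best[k] = max over allowed piece i of (p[i] + best[k−i]).
best[1] = 4
best[2] = 8  (first piece 1, then best[1]=4)
best[3] = 12  (first piece 1, then best[2]=8)
best[4] = 25
best[5] = 29  (first piece 1, then best[4]=25)
best[6] = 33  (first piece 1, then best[5]=29)
best[7] = 37  (first piece 1, then best[6]=33)
best[8] = 50  (first piece 4, then best[4]=25)
best[9] = 54  (first piece 1, then best[8]=50)
best[10] = 58  (first piece 1, then best[9]=54)
One optimal cutting: 4 + 4 + 1 + 1 → €58.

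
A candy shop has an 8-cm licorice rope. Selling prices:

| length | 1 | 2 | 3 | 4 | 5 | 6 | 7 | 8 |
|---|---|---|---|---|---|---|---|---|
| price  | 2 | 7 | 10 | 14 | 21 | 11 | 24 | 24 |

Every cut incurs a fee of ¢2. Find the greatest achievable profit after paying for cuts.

Build r[k] bottom-up: r[k] = max over allowed piece i of (p[i] + r[k−i]) − 2 per cut.
r[1] = 2
r[2] = max(2+2-2, 7+0) = 7
r[3] = max(2+7-2, 7+2-2, 10+0) = 10
r[4] = max(2+10-2, 7+7-2, 10+2-2, 14+0) = 14
r[5] = max(2+14-2, 7+10-2, 10+7-2, 14+2-2, 21+0) = 21
r[6] = max(2+21-2, 7+14-2, 10+10-2, 14+7-2, 21+2-2, 11+0) = 21
r[7] = max(2+21-2, 7+21-2, 10+14-2, …, 11+2-2, 24+0) = 26
r[8] = max(2+26-2, 7+21-2, 10+21-2, …, 24+2-2, 24+0) = 29
One optimal plan: pieces 5 + 3 (1 cut) → ¢31 − ¢2 = ¢29.

29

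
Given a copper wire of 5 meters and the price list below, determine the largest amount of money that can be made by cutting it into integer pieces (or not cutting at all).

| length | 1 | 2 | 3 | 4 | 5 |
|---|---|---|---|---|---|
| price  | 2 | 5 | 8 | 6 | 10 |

13

Consider every possible first cut. v[k] is the best of p[i]+v[k−i] over all sellable i≤k.
v[1] = 2
v[2] = max(2+2, 5+0) = 5
v[3] = max(2+5, 5+2, 8+0) = 8
v[4] = max(2+8, 5+5, 8+2, 6+0) = 10
v[5] = max(2+10, 5+8, 8+5, 6+2, 10+0) = 13
One optimal cutting: 3 + 2 → €8 + €5 = €13.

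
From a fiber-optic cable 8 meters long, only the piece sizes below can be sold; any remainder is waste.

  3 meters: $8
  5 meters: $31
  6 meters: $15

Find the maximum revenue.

Let f[k] be the best obtainable value from length k. For each k, try every first piece i and keep the best of price[i] + f[k−i].
f[1] = 0
f[2] = 0
f[3] = 8
f[4] = 8
f[5] = 31
f[6] = 31
f[7] = 31
f[8] = 39  (first piece 3, then f[5]=31)
One optimal cutting: 5 + 3 → $39.

39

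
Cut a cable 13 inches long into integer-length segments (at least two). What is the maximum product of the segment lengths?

108

Let f[k] be the best product for length k (with at least one cut). For each first piece i, the rest contributes max(k−i, f[k−i]).
Small cases: f[2]=1, f[3]=2, f[4]=4, f[5]=6.
f[6] = 3*max(3,2) = 3*3 = 9
f[7] = 2*max(5,6) = 2*6 = 12
f[8] = 2*max(6,9) = 2*9 = 18
f[9] = 3*max(6,9) = 3*9 = 27
f[10] = 2*max(8,18) = 2*18 = 36
f[11] = 2*max(9,27) = 2*27 = 54
f[12] = 3*max(9,27) = 3*27 = 81
f[13] = 2*max(11,54) = 2*54 = 108
One optimal split: 3 + 3 + 3 + 2 + 2; product 3*3*3*2*2 = 108.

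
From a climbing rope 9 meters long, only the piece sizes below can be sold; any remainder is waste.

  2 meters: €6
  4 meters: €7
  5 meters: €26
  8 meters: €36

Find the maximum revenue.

Build f[k] bottom-up: f[k] = max over allowed piece i of (p[i] + f[k−i]).
f[1] = 0
f[2] = 6
f[3] = 6
f[4] = 12  (first piece 2, then f[2]=6)
f[5] = 26
f[6] = 26
f[7] = 32  (first piece 2, then f[5]=26)
f[8] = 36
f[9] = 38  (first piece 2, then f[7]=32)
One optimal cutting: 5 + 2 + 2 → €38.

38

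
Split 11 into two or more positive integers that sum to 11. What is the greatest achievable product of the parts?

54

Let g[k] be the best product for length k (with at least one cut). For each first piece i, the rest contributes max(k−i, g[k−i]).
Small cases: g[2]=1, g[3]=2, g[4]=4, g[5]=6, g[6]=9.
g[7] = 2×max(5,6) = 2×6 = 12
g[8] = 2×max(6,9) = 2×9 = 18
g[9] = 3×max(6,9) = 3×9 = 27
g[10] = 2×max(8,18) = 2×18 = 36
g[11] = 2×max(9,27) = 2×27 = 54
One optimal split: 3 + 3 + 3 + 2; product 3×3×3×2 = 54.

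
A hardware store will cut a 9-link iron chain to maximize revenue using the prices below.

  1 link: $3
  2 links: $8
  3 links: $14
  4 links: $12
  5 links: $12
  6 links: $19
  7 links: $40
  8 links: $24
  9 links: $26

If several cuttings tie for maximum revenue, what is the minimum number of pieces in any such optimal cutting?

Consider every possible first cut. r[k] is the best of p[i]+r[k−i] over all sellable i≤k.
r[1] = 3
r[2] = max(3+3, 8+0) = 8
r[3] = max(3+8, 8+3, 14+0) = 14
r[4] = max(3+14, 8+8, 14+3, 12+0) = 17
r[5] = max(3+17, 8+14, 14+8, 12+3, 12+0) = 22
r[6] = max(3+22, 8+17, 14+14, 12+8, 12+3, 19+0) = 28
r[7] = max(3+28, 8+22, 14+17, …, 19+3, 40+0) = 40
r[8] = max(3+40, 8+28, 14+22, …, 40+3, 24+0) = 43
r[9] = max(3+43, 8+40, 14+28, …, 24+3, 26+0) = 48
Maximum revenue is $48.
Now minimize piece count subject to staying optimal: for each k, pieces[k] = 1 + min over i with p[i]+r[k−i]=r[k] of pieces[k−i].
pieces[6] = 2
pieces[7] = 1
pieces[8] = 2
pieces[9] = 2

2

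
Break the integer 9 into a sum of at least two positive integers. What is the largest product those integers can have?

Fill prod[k] for k=2..9: at each k try every first piece i and multiply by the better of (k−i) uncut or prod[k−i].
prod[2] = 1×max(1,0) = 1×1 = 1
prod[3] = max(1×2, 2×1) = 2
prod[4] = max(1×3, 2×2, 3×1) = 4
prod[5] = max(1×4, 2×3, 3×2, 4×1) = 6
prod[6] = max(1×6, 2×4, 3×3, 4×2, 5×1) = 9
prod[7] = max(1×9, 2×6, 3×4, 4×3, 5×2, 6×1) = 12
prod[8] = max(1×12, 2×9, 3×6, …, 6×2, 7×1) = 18
prod[9] = max(1×18, 2×12, 3×9, …, 7×2, 8×1) = 27
One optimal split: 3 + 3 + 3; product 3×3×3 = 27.

27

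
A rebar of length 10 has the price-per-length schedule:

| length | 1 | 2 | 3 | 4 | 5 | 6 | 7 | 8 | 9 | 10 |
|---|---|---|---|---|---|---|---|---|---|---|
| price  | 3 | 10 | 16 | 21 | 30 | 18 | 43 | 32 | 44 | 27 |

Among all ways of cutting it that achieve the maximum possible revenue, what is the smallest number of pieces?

2

Consider every possible first cut. r[k] is the best of p[i]+r[k−i] over all sellable i≤k.
r[1] = 3
r[2] = 10
r[3] = 16
r[4] = 21
r[5] = 30
r[6] = 33  (first piece 1, then r[5]=30)
r[7] = 43
r[8] = 46  (first piece 1, then r[7]=43)
r[9] = 53  (first piece 2, then r[7]=43)
r[10] = 60  (first piece 5, then r[5]=30)
Maximum revenue is ₹60.
Now minimize piece count subject to staying optimal: for each k, pieces[k] = 1 + min over i with p[i]+r[k−i]=r[k] of pieces[k−i].
pieces[7] = 1
pieces[8] = 2
pieces[9] = 2
pieces[10] = 2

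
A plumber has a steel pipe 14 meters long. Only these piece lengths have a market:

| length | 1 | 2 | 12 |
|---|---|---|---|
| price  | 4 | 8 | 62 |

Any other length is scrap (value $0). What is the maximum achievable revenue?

70

Let best[k] be the best obtainable value from length k. For each k, try every first piece i and keep the best of price[i] + best[k−i].
best[1] = 4
best[2] = max(4+4, 8+0) = 8
best[3] = max(4+8, 8+4) = 12
best[4] = max(4+12, 8+8) = 16
best[5] = max(4+16, 8+12) = 20
best[6] = max(4+20, 8+16) = 24
best[7] = max(4+24, 8+20) = 28
best[8] = max(4+28, 8+24) = 32
best[9] = max(4+32, 8+28) = 36
best[10] = max(4+36, 8+32) = 40
best[11] = max(4+40, 8+36) = 44
best[12] = max(4+44, 8+40, 62+0) = 62
best[13] = max(4+62, 8+44, 62+4) = 66
best[14] = max(4+66, 8+62, 62+8) = 70
One optimal cutting: 12 + 1 + 1 → $70.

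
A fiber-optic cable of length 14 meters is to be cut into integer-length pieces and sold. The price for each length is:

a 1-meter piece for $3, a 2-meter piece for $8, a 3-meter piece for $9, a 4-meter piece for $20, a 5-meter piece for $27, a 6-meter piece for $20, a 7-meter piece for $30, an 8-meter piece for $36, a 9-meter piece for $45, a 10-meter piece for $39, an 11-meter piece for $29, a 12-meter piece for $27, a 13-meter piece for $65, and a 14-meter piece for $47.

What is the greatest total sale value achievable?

74

Build R[k] bottom-up: R[k] = max over allowed piece i of (p[i] + R[k−i]).
R[1] = 3
R[2] = max(3+3, 8+0) = 8
R[3] = max(3+8, 8+3, 9+0) = 11
R[4] = max(3+11, 8+8, 9+3, 20+0) = 20
R[5] = max(3+20, 8+11, 9+8, 20+3, 27+0) = 27
R[6] = max(3+27, 8+20, 9+11, 20+8, 27+3, 20+0) = 30
R[7] = max(3+30, 8+27, 9+20, …, 20+3, 30+0) = 35
R[8] = max(3+35, 8+30, 9+27, …, 30+3, 36+0) = 40
R[9] = max(3+40, 8+35, 9+30, …, 36+3, 45+0) = 47
R[10] = max(3+47, 8+40, 9+35, …, 45+3, 39+0) = 54
R[11] = max(3+54, 8+47, 9+40, …, 39+3, 29+0) = 57
R[12] = max(3+57, 8+54, 9+47, …, 29+3, 27+0) = 62
R[13] = max(3+62, 8+57, 9+54, …, 27+3, 65+0) = 67
R[14] = max(3+67, 8+62, 9+57, …, 65+3, 47+0) = 74
One optimal cutting: 5 + 5 + 4 → $27 + $27 + $20 = $74.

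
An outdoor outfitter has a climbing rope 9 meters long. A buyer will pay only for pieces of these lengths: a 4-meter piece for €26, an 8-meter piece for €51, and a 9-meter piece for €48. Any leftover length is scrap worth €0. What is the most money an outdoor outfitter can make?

Consider every possible first cut. best[k] is the best of p[i]+best[k−i] over all sellable i≤k.
best[1] = 0
best[2] = 0
best[3] = 0
best[4] = 26
best[5] = 26
best[6] = 26
best[7] = 26
best[8] = 52  (first piece 4, then best[4]=26)
best[9] = 52
One optimal cutting: pieces 4 + 4 with 1 meter of scrap → €52.

52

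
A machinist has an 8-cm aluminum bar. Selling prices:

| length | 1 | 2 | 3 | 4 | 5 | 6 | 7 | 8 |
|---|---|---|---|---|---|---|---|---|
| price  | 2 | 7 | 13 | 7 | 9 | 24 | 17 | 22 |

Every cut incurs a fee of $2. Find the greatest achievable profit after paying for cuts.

29

Build r[k] bottom-up: r[k] = max over allowed piece i of (p[i] + r[k−i]) − 2 per cut.
r[1] = 2
r[2] = max(2+2-2, 7+0) = 7
r[3] = max(2+7-2, 7+2-2, 13+0) = 13
r[4] = max(2+13-2, 7+7-2, 13+2-2, 7+0) = 13
r[5] = max(2+13-2, 7+13-2, 13+7-2, 7+2-2, 9+0) = 18
r[6] = max(2+18-2, 7+13-2, 13+13-2, 7+7-2, 9+2-2, 24+0) = 24
r[7] = max(2+24-2, 7+18-2, 13+13-2, …, 24+2-2, 17+0) = 24
r[8] = max(2+24-2, 7+24-2, 13+18-2, …, 17+2-2, 22+0) = 29
One optimal plan: pieces 3 + 3 + 2 (2 cuts) → $33 − $4 = $29.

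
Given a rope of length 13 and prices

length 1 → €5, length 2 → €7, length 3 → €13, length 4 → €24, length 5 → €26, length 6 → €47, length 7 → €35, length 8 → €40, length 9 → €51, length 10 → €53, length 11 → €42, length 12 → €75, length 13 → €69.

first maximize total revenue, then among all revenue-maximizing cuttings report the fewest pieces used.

Build r[k] bottom-up: r[k] = max over allowed piece i of (p[i] + r[k−i]).
r[1] = 5
r[2] = max(5+5, 7+0) = 10
r[3] = max(5+10, 7+5, 13+0) = 15
r[4] = max(5+15, 7+10, 13+5, 24+0) = 24
r[5] = max(5+24, 7+15, 13+10, 24+5, 26+0) = 29
r[6] = max(5+29, 7+24, 13+15, 24+10, 26+5, 47+0) = 47
r[7] = max(5+47, 7+29, 13+24, …, 47+5, 35+0) = 52
r[8] = max(5+52, 7+47, 13+29, …, 35+5, 40+0) = 57
r[9] = max(5+57, 7+52, 13+47, …, 40+5, 51+0) = 62
r[10] = max(5+62, 7+57, 13+52, …, 51+5, 53+0) = 71
r[11] = max(5+71, 7+62, 13+57, …, 53+5, 42+0) = 76
r[12] = max(5+76, 7+71, 13+62, …, 42+5, 75+0) = 94
r[13] = max(5+94, 7+76, 13+71, …, 75+5, 69+0) = 99
Maximum revenue is €99.
Now minimize piece count subject to staying optimal: for each k, pieces[k] = 1 + min over i with p[i]+r[k−i]=r[k] of pieces[k−i].
pieces[10] = 2
pieces[11] = 3
pieces[12] = 2
pieces[13] = 3

3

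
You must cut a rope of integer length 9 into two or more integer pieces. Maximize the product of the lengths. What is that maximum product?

Fill f[k] for k=2..9: at each k try every first piece i and multiply by the better of (k−i) uncut or f[k−i].
Small cases: f[2]=1, f[3]=2, f[4]=4.
f[5] = 2·max(3,2) = 2·3 = 6
f[6] = 3·max(3,2) = 3·3 = 9
f[7] = 2·max(5,6) = 2·6 = 12
f[8] = 2·max(6,9) = 2·9 = 18
f[9] = 3·max(6,9) = 3·9 = 27
One optimal split: 3 + 3 + 3; product 3·3·3 = 27.

27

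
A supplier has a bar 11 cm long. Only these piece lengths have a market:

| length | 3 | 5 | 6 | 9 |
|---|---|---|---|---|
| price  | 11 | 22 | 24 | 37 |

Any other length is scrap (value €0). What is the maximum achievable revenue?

Consider every possible first cut. r[k] is the best of p[i]+r[k−i] over all sellable i≤k.
r[1] = 0
r[2] = 0
r[3] = 11
r[4] = 11
r[5] = 22
r[6] = 24
r[7] = 24
r[8] = 33  (first piece 3, then r[5]=22)
r[9] = 37
r[10] = 44  (first piece 5, then r[5]=22)
r[11] = 46  (first piece 5, then r[6]=24)
One optimal cutting: 6 + 5 → €46.

46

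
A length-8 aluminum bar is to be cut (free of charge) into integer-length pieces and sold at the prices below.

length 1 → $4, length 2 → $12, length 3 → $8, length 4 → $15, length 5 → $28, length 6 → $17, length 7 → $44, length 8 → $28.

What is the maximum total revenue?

Consider every possible first cut. r[k] is the best of p[i]+r[k−i] over all sellable i≤k.
r[1] = 4
r[2] = max(4+4, 12+0) = 12
r[3] = max(4+12, 12+4, 8+0) = 16
r[4] = max(4+16, 12+12, 8+4, 15+0) = 24
r[5] = max(4+24, 12+16, 8+12, 15+4, 28+0) = 28
r[6] = max(4+28, 12+24, 8+16, 15+12, 28+4, 17+0) = 36
r[7] = max(4+36, 12+28, 8+24, …, 17+4, 44+0) = 44
r[8] = max(4+44, 12+36, 8+28, …, 44+4, 28+0) = 48
One optimal cutting: 7 + 1 → $44 + $4 = $48.

48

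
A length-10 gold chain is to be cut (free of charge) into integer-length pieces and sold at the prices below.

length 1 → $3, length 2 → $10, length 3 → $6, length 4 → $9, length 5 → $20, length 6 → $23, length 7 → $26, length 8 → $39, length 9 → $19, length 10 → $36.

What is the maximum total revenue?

Build r[k] bottom-up: r[k] = max over allowed piece i of (p[i] + r[k−i]).
r[1] = 3
r[2] = 10
r[3] = 13  (first piece 1, then r[2]=10)
r[4] = 20  (first piece 2, then r[2]=10)
r[5] = 23  (first piece 1, then r[4]=20)
r[6] = 30  (first piece 2, then r[4]=20)
r[7] = 33  (first piece 1, then r[6]=30)
r[8] = 40  (first piece 2, then r[6]=30)
r[9] = 43  (first piece 1, then r[8]=40)
r[10] = 50  (first piece 2, then r[8]=40)
One optimal cutting: 2 + 2 + 2 + 2 + 2 → $10 + $10 + $10 + $10 + $10 = $50.

50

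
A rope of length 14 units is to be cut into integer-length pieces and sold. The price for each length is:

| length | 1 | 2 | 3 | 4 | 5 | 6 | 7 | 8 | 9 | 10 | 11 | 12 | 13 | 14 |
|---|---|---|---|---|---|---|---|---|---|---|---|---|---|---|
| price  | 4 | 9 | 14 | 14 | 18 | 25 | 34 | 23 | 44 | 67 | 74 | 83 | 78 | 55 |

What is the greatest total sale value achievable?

92

Let R[k] be the best obtainable value from length k. For each k, try every first piece i and keep the best of price[i] + R[k−i].
R[1] = 4
R[2] = 9
R[3] = 14
R[4] = 18  (first piece 1, then R[3]=14)
R[5] = 23  (first piece 2, then R[3]=14)
R[6] = 28  (first piece 3, then R[3]=14)
R[7] = 34
R[8] = 38  (first piece 1, then R[7]=34)
R[9] = 44
R[10] = 67
R[11] = 74
R[12] = 83
R[13] = 87  (first piece 1, then R[12]=83)
R[14] = 92  (first piece 2, then R[12]=83)
One optimal cutting: 12 + 2 → 83 + 9 = 92.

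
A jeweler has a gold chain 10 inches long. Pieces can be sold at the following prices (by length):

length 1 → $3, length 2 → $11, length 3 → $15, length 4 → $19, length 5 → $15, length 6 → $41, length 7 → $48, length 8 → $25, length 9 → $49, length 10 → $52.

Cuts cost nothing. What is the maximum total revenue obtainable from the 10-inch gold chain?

63

Let best[k] be the best obtainable value from length k. For each k, try every first piece i and keep the best of price[i] + best[k−i].
best[1] = 3
best[2] = 11
best[3] = 15
best[4] = 22  (first piece 2, then best[2]=11)
best[5] = 26  (first piece 2, then best[3]=15)
best[6] = 41
best[7] = 48
best[8] = 52  (first piece 2, then best[6]=41)
best[9] = 59  (first piece 2, then best[7]=48)
best[10] = 63  (first piece 2, then best[8]=52)
One optimal cutting: 6 + 2 + 2 → $41 + $11 + $11 = $63.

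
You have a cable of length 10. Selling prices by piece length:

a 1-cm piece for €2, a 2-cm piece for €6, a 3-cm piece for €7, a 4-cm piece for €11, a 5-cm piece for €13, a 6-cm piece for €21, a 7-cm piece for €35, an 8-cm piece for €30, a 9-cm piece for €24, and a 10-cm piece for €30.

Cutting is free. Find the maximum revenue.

43

Consider every possible first cut. R[k] is the best of p[i]+R[k−i] over all sellable i≤k.
R[1] = 2
R[2] = 6
R[3] = 8  (first piece 1, then R[2]=6)
R[4] = 12  (first piece 2, then R[2]=6)
R[5] = 14  (first piece 1, then R[4]=12)
R[6] = 21
R[7] = 35
R[8] = 37  (first piece 1, then R[7]=35)
R[9] = 41  (first piece 2, then R[7]=35)
R[10] = 43  (first piece 1, then R[9]=41)
One optimal cutting: 7 + 2 + 1 → €35 + €6 + €2 = €43.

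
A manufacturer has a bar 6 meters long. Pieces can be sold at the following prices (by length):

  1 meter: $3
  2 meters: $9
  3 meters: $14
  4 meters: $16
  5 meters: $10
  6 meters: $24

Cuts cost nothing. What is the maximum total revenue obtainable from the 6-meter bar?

Let v[k] be the best obtainable value from length k. For each k, try every first piece i and keep the best of price[i] + v[k−i].
v[1] = 3
v[2] = max(3+3, 9+0) = 9
v[3] = max(3+9, 9+3, 14+0) = 14
v[4] = max(3+14, 9+9, 14+3, 16+0) = 18
v[5] = max(3+18, 9+14, 14+9, 16+3, 10+0) = 23
v[6] = max(3+23, 9+18, 14+14, 16+9, 10+3, 24+0) = 28
One optimal cutting: 3 + 3 → $14 + $14 = $28.

28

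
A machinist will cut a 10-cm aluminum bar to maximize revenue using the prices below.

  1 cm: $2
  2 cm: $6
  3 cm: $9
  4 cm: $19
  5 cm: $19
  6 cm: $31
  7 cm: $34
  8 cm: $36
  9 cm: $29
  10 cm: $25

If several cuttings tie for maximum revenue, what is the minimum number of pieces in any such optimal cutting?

Let r[k] be the best obtainable value from length k. For each k, try every first piece i and keep the best of price[i] + r[k−i].
r[1] = 2
r[2] = max(2+2, 6+0) = 6
r[3] = max(2+6, 6+2, 9+0) = 9
r[4] = max(2+9, 6+6, 9+2, 19+0) = 19
r[5] = max(2+19, 6+9, 9+6, 19+2, 19+0) = 21
r[6] = max(2+21, 6+19, 9+9, 19+6, 19+2, 31+0) = 31
r[7] = max(2+31, 6+21, 9+19, …, 31+2, 34+0) = 34
r[8] = max(2+34, 6+31, 9+21, …, 34+2, 36+0) = 38
r[9] = max(2+38, 6+34, 9+31, …, 36+2, 29+0) = 40
r[10] = max(2+40, 6+38, 9+34, …, 29+2, 25+0) = 50
Maximum revenue is $50.
Now minimize piece count subject to staying optimal: for each k, pieces[k] = 1 + min over i with p[i]+r[k−i]=r[k] of pieces[k−i].
pieces[7] = 1
pieces[8] = 2
pieces[9] = 2
pieces[10] = 2

2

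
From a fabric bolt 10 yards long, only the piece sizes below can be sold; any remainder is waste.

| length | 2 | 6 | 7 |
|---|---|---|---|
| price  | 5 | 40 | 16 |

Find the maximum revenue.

Build f[k] bottom-up: f[k] = max over allowed piece i of (p[i] + f[k−i]).
f[1] = 0
f[2] = 5
f[3] = 5
f[4] = 10  (first piece 2, then f[2]=5)
f[5] = 10
f[6] = max(5+10, 40+0) = 40
f[7] = max(5+10, 40+0, 16+0) = 40
f[8] = max(5+40, 40+5, 16+0) = 45
f[9] = max(5+40, 40+5, 16+5) = 45
f[10] = max(5+45, 40+10, 16+5) = 50
One optimal cutting: 6 + 2 + 2 → $50.

50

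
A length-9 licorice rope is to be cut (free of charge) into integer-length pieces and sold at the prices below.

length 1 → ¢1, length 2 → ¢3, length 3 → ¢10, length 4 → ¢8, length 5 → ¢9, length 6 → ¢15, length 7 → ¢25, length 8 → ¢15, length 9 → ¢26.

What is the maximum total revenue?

30

Consider every possible first cut. best[k] is the best of p[i]+best[k−i] over all sellable i≤k.
best[1] = 1
best[2] = max(1+1, 3+0) = 3
best[3] = max(1+3, 3+1, 10+0) = 10
best[4] = max(1+10, 3+3, 10+1, 8+0) = 11
best[5] = max(1+11, 3+10, 10+3, 8+1, 9+0) = 13
best[6] = max(1+13, 3+11, 10+10, 8+3, 9+1, 15+0) = 20
best[7] = max(1+20, 3+13, 10+11, …, 15+1, 25+0) = 25
best[8] = max(1+25, 3+20, 10+13, …, 25+1, 15+0) = 26
best[9] = max(1+26, 3+25, 10+20, …, 15+1, 26+0) = 30
One optimal cutting: 3 + 3 + 3 → ¢10 + ¢10 + ¢10 = ¢30.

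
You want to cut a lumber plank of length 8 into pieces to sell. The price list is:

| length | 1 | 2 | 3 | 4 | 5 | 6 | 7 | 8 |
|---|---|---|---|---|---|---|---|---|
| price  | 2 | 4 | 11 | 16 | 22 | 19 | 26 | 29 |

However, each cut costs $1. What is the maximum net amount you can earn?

Build v[k] bottom-up: v[k] = max over allowed piece i of (p[i] + v[k−i]) − 1 per cut.
v[1] = 2
v[2] = max(2+2-1, 4+0) = 4
v[3] = max(2+4-1, 4+2-1, 11+0) = 11
v[4] = max(2+11-1, 4+4-1, 11+2-1, 16+0) = 16
v[5] = max(2+16-1, 4+11-1, 11+4-1, 16+2-1, 22+0) = 22
v[6] = max(2+22-1, 4+16-1, 11+11-1, 16+4-1, 22+2-1, 19+0) = 23
v[7] = max(2+23-1, 4+22-1, 11+16-1, …, 19+2-1, 26+0) = 26
v[8] = max(2+26-1, 4+23-1, 11+22-1, …, 26+2-1, 29+0) = 32
One optimal plan: pieces 5 + 3 (1 cut) → $33 − $1 = $32.

32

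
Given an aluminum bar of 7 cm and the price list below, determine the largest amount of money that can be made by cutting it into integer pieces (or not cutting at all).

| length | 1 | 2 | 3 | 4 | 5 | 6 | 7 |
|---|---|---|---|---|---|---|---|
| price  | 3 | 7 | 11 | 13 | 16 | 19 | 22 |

25

Let r[k] be the best obtainable value from length k. For each k, try every first piece i and keep the best of price[i] + r[k−i].
r[1] = 3
r[2] = max(3+3, 7+0) = 7
r[3] = max(3+7, 7+3, 11+0) = 11
r[4] = max(3+11, 7+7, 11+3, 13+0) = 14
r[5] = max(3+14, 7+11, 11+7, 13+3, 16+0) = 18
r[6] = max(3+18, 7+14, 11+11, 13+7, 16+3, 19+0) = 22
r[7] = max(3+22, 7+18, 11+14, …, 19+3, 22+0) = 25
One optimal cutting: 3 + 3 + 1 → $11 + $11 + $3 = $25.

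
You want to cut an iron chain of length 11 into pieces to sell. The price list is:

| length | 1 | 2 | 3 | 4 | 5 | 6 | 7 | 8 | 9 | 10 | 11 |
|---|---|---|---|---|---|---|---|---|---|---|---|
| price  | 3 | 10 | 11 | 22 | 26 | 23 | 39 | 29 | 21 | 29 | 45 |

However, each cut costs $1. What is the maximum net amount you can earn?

Consider every possible first cut. v[k] is the best of p[i]+v[k−i] over all sellable i≤k, charging 1 whenever i<k.
v[1] = 3
v[2] = 10
v[3] = 12  (first piece 1, then v[2]=10)
v[4] = 22
v[5] = 26
v[6] = 31  (first piece 2, then v[4]=22)
v[7] = 39
v[8] = 43  (first piece 4, then v[4]=22)
v[9] = 48  (first piece 2, then v[7]=39)
v[10] = 52  (first piece 2, then v[8]=43)
v[11] = 60  (first piece 4, then v[7]=39)
One optimal plan: pieces 7 + 4 (1 cut) → $61 − $1 = $60.

60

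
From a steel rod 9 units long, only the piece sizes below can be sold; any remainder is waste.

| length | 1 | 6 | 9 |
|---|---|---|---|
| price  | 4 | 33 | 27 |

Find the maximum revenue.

45

Let best[k] be the best obtainable value from length k. For each k, try every first piece i and keep the best of price[i] + best[k−i].
best[1] = 4
best[2] = 8  (first piece 1, then best[1]=4)
best[3] = 12  (first piece 1, then best[2]=8)
best[4] = 16  (first piece 1, then best[3]=12)
best[5] = 20  (first piece 1, then best[4]=16)
best[6] = max(4+20, 33+0) = 33
best[7] = max(4+33, 33+4) = 37
best[8] = max(4+37, 33+8) = 41
best[9] = max(4+41, 33+12, 27+0) = 45
One optimal cutting: 6 + 1 + 1 + 1 → $45.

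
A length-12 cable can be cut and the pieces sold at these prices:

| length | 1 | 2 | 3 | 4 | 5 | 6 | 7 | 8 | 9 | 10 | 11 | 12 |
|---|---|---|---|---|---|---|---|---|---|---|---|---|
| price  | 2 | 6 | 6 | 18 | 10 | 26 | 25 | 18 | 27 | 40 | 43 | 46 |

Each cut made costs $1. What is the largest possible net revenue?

Consider every possible first cut. v[k] is the best of p[i]+v[k−i] over all sellable i≤k, charging 1 whenever i<k.
v[1] = 2
v[2] = 6
v[3] = 7  (first piece 1, then v[2]=6)
v[4] = 18
v[5] = 19  (first piece 1, then v[4]=18)
v[6] = 26
v[7] = 27  (first piece 1, then v[6]=26)
v[8] = 35  (first piece 4, then v[4]=18)
v[9] = 36  (first piece 1, then v[8]=35)
v[10] = 43  (first piece 4, then v[6]=26)
v[11] = 44  (first piece 1, then v[10]=43)
v[12] = 52  (first piece 4, then v[8]=35)
One optimal plan: pieces 4 + 4 + 4 (2 cuts) → $54 − $2 = $52.

52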